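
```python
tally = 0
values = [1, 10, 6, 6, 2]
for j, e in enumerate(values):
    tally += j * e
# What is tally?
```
Trace:
  tally=0
  tally=0, j=0, e=1
  tally=10, j=1, e=10
  tally=22, j=2, e=6
  tally=40, j=3, e=6
  tally=48, j=4, e=2

Final answer: 48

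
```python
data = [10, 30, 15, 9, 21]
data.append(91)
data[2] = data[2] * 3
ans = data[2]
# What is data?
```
Trace:
  data=[10, 30, 15, 9, 21]
  data=[10, 30, 15, 9, 21, 91]
  data=[10, 30, 45, 9, 21, 91]
  data=[10, 30, 45, 9, 21, 91], ans=45

Final answer: [10, 30, 45, 9, 21, 91]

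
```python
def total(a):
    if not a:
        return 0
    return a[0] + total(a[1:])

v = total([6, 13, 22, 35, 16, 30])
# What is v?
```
Call trace:
total(a=[6, 13, 22, 35, 16, 30])
  total(a=[13, 22, 35, 16, 30])
    total(a=[22, 35, 16, 30])
      total(a=[35, 16, 30])
        total(a=[16, 30])
          total(a=[30])
            total(a=[])
            -> return 0
          -> return 30
        -> return 46
      -> return 81
    -> return 103
  -> return 116
-> return 122

Final answer: 122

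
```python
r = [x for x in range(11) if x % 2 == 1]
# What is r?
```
Trace:
  x=0
  x=1
  x=2
  x=3
  x=4
  x=5
  x=6
  x=7
  x=8
  x=9
  x=10
  r=[1, 3, 5, 7, 9]

Final answer: [1, 3, 5, 7, 9]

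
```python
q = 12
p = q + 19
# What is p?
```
Trace:
  q=12
  q=12, p=31

Final answer: 31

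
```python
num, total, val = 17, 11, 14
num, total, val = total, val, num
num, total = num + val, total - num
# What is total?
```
Trace:
  num=17, total=11, val=14
  num=11, total=14, val=17
  num=28, total=3, val=17

Final answer: 3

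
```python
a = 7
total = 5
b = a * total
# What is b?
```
Trace:
  a=7
  a=7, total=5
  a=7, total=5, b=35

Final answer: 35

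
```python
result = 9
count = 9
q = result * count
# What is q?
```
Trace:
  result=9
  result=9, count=9
  result=9, count=9, q=81

Final answer: 81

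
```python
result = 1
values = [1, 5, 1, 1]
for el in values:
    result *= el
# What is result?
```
Trace:
  result=1
  result=1, el=1
  result=5, el=5
  result=5, el=1
  result=5, el=1

Final answer: 5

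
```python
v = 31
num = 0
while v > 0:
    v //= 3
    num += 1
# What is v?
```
Trace:
  v=31
  v=31, num=0
  v=10, num=1
  v=3, num=2
  v=1, num=3
  v=0, num=4

Final answer: 0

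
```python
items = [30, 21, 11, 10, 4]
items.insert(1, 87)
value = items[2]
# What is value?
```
Trace:
  items=[30, 21, 11, 10, 4]
  items=[30, 87, 21, 11, 10, 4]
  items=[30, 87, 21, 11, 10, 4], value=21

Final answer: 21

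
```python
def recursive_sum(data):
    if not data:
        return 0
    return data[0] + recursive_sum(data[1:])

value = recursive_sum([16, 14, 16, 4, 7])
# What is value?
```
Call trace:
recursive_sum(data=[16, 14, 16, 4, 7])
  recursive_sum(data=[14, 16, 4, 7])
    recursive_sum(data=[16, 4, 7])
      recursive_sum(data=[4, 7])
        recursive_sum(data=[7])
          recursive_sum(data=[])
          -> return 0
        -> return 7
      -> return 11
    -> return 27
  -> return 41
-> return 57

Final answer: 57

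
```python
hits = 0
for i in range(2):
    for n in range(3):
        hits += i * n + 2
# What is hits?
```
Trace:
  hits=0
  hits=2, i=0, n=0
  hits=4, i=0, n=1
  hits=6, i=0, n=2
  hits=8, i=1, n=0
  hits=11, i=1, n=1
  hits=15, i=1, n=2

Final answer: 15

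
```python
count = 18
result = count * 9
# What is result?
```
Trace:
  count=18
  count=18, result=162

Final answer: 162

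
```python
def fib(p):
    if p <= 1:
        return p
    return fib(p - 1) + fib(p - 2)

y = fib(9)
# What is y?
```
Call trace (a repeated sub-call is expanded the first time; later identical calls just restate its return value):
fib(p=9)
  fib(p=8)
    fib(p=7)
      fib(p=6)
        fib(p=5)
          fib(p=4)
            fib(p=3)
              fib(p=2)
                fib(p=1)
                -> return 1
                fib(p=0)
                -> return 0
              -> return 1
              fib(p=1)
              -> return 1
            -> return 2
            fib(p=2) -> return 1  (same call as traced above)
          -> return 3
          fib(p=3) -> return 2  (same call as traced above)
        -> return 5
        fib(p=4) -> return 3  (same call as traced above)
      -> return 8
      fib(p=5) -> return 5  (same call as traced above)
    -> return 13
    fib(p=6) -> return 8  (same call as traced above)
  -> return 21
  fib(p=7) -> return 13  (same call as traced above)
-> return 34

Final answer: 34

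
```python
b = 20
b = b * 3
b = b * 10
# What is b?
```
Trace:
  b=20
  b=60
  b=600

Final answer: 600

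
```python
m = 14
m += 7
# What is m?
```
Trace:
  m=14
  m=21

Final answer: 21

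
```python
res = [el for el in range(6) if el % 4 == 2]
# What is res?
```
Trace:
  el=0
  el=1
  el=2
  el=3
  el=4
  el=5
  res=[2]

Final answer: [2]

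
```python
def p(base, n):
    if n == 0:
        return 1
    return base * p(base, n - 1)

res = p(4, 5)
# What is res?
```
Call trace:
p(base=4, n=5)
  p(base=4, n=4)
    p(base=4, n=3)
      p(base=4, n=2)
        p(base=4, n=1)
          p(base=4, n=0)
          -> return 1
        -> return 4
      -> return 16
    -> return 64
  -> return 256
-> return 1024

Final answer: 1024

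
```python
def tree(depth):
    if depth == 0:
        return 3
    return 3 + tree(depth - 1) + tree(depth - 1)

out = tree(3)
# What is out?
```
Call trace (a repeated sub-call is expanded the first time; later identical calls just restate its return value):
tree(depth=3)
  tree(depth=2)
    tree(depth=1)
      tree(depth=0)
      -> return 3
      tree(depth=0)
      -> return 3
    -> return 9
    tree(depth=1) -> return 9  (same call as traced above)
  -> return 21
  tree(depth=2) -> return 21  (same call as traced above)
-> return 45

Final answer: 45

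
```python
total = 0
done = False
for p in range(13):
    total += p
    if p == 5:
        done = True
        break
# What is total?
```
Trace:
  total=0
  total=0, done=False
  total=0, done=False, p=0
  total=1, done=False, p=1
  total=3, done=False, p=2
  total=6, done=False, p=3
  total=10, done=False, p=4
  total=15, done=True, p=5

Final answer: 15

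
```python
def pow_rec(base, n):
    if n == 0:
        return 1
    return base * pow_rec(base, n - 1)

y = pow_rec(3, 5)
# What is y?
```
Call trace:
pow_rec(base=3, n=5)
  pow_rec(base=3, n=4)
    pow_rec(base=3, n=3)
      pow_rec(base=3, n=2)
        pow_rec(base=3, n=1)
          pow_rec(base=3, n=0)
          -> return 1
        -> return 3
      -> return 9
    -> return 27
  -> return 81
-> return 243

Final answer: 243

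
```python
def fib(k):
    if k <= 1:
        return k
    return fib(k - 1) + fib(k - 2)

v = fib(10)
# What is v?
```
Call trace (a repeated sub-call is expanded the first time; later identical calls just restate its return value):
fib(k=10)
  fib(k=9)
    fib(k=8)
      fib(k=7)
        fib(k=6)
          fib(k=5)
            fib(k=4)
              fib(k=3)
                fib(k=2)
                  fib(k=1)
                  -> return 1
                  fib(k=0)
                  -> return 0
                -> return 1
                fib(k=1)
                -> return 1
              -> return 2
              fib(k=2) -> return 1  (same call as traced above)
            -> return 3
            fib(k=3) -> return 2  (same call as traced above)
          -> return 5
          fib(k=4) -> return 3  (same call as traced above)
        -> return 8
        fib(k=5) -> return 5  (same call as traced above)
      -> return 13
      fib(k=6) -> return 8  (same call as traced above)
    -> return 21
    fib(k=7) -> return 13  (same call as traced above)
  -> return 34
  fib(k=8) -> return 21  (same call as traced above)
-> return 55

Final answer: 55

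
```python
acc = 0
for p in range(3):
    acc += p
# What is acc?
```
Trace:
  acc=0
  acc=0, p=0
  acc=1, p=1
  acc=3, p=2

Final answer: 3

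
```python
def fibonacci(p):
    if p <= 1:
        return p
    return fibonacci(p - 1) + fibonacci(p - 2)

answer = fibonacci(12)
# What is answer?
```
Call trace (a repeated sub-call is expanded the first time; later identical calls just restate its return value):
fibonacci(p=12)
  fibonacci(p=11)
    fibonacci(p=10)
      fibonacci(p=9)
        fibonacci(p=8)
          fibonacci(p=7)
            fibonacci(p=6)
              fibonacci(p=5)
                fibonacci(p=4)
                  fibonacci(p=3)
                    fibonacci(p=2)
                      fibonacci(p=1)
                      -> return 1
                      fibonacci(p=0)
                      -> return 0
                    -> return 1
                    fibonacci(p=1)
                    -> return 1
                  -> return 2
                  fibonacci(p=2) -> return 1  (same call as traced above)
                -> return 3
                fibonacci(p=3) -> return 2  (same call as traced above)
              -> return 5
              fibonacci(p=4) -> return 3  (same call as traced above)
            -> return 8
            fibonacci(p=5) -> return 5  (same call as traced above)
          -> return 13
          fibonacci(p=6) -> return 8  (same call as traced above)
        -> return 21
        fibonacci(p=7) -> return 13  (same call as traced above)
      -> return 34
      fibonacci(p=8) -> return 21  (same call as traced above)
    -> return 55
    fibonacci(p=9) -> return 34  (same call as traced above)
  -> return 89
  fibonacci(p=10) -> return 55  (same call as traced above)
-> return 144

Final answer: 144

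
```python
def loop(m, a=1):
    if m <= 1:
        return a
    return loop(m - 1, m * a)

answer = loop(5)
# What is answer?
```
Call trace:
loop(m=5, a=1)
  loop(m=4, a=5)
    loop(m=3, a=20)
      loop(m=2, a=60)
        loop(m=1, a=120)
        -> return 120
      -> return 120
    -> return 120
  -> return 120
-> return 120

Final answer: 120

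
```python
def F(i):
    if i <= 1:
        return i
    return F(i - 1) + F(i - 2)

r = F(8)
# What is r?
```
Call trace (a repeated sub-call is expanded the first time; later identical calls just restate its return value):
F(i=8)
  F(i=7)
    F(i=6)
      F(i=5)
        F(i=4)
          F(i=3)
            F(i=2)
              F(i=1)
              -> return 1
              F(i=0)
              -> return 0
            -> return 1
            F(i=1)
            -> return 1
          -> return 2
          F(i=2) -> return 1  (same call as traced above)
        -> return 3
        F(i=3) -> return 2  (same call as traced above)
      -> return 5
      F(i=4) -> return 3  (same call as traced above)
    -> return 8
    F(i=5) -> return 5  (same call as traced above)
  -> return 13
  F(i=6) -> return 8  (same call as traced above)
-> return 21

Final answer: 21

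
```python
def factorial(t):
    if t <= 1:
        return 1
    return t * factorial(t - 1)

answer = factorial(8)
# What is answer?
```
Call trace:
factorial(t=8)
  factorial(t=7)
    factorial(t=6)
      factorial(t=5)
        factorial(t=4)
          factorial(t=3)
            factorial(t=2)
              factorial(t=1)
              -> return 1
            -> return 2
          -> return 6
        -> return 24
      -> return 120
    -> return 720
  -> return 5040
-> return 40320

Final answer: 40320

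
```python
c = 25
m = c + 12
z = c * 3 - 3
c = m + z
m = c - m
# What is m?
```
Trace:
  c=25
  c=25, m=37
  c=25, m=37, z=72
  c=109, m=37, z=72
  c=109, m=72, z=72

Final answer: 72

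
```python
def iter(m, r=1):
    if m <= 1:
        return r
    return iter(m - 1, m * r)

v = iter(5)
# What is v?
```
Call trace:
iter(m=5, r=1)
  iter(m=4, r=5)
    iter(m=3, r=20)
      iter(m=2, r=60)
        iter(m=1, r=120)
        -> return 120
      -> return 120
    -> return 120
  -> return 120
-> return 120

Final answer: 120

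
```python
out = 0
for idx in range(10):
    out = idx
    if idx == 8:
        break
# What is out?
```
Trace:
  out=0
  out=0, idx=0
  out=1, idx=1
  out=2, idx=2
  out=3, idx=3
  out=4, idx=4
  out=5, idx=5
  out=6, idx=6
  out=7, idx=7
  out=8, idx=8

Final answer: 8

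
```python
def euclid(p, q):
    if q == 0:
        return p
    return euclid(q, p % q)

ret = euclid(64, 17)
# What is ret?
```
Call trace:
euclid(p=64, q=17)
  euclid(p=17, q=13)
    euclid(p=13, q=4)
      euclid(p=4, q=1)
        euclid(p=1, q=0)
        -> return 1
      -> return 1
    -> return 1
  -> return 1
-> return 1

Final answer: 1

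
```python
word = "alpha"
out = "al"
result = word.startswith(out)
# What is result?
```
Trace:
  word='alpha'
  word='alpha', out='al'
  word='alpha', out='al', result=True

Final answer: True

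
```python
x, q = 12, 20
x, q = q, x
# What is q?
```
Trace:
  x=12, q=20
  x=20, q=12

Final answer: 12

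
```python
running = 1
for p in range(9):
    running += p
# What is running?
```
Trace:
  running=1
  running=1, p=0
  running=2, p=1
  running=4, p=2
  running=7, p=3
  running=11, p=4
  running=16, p=5
  running=22, p=6
  running=29, p=7
  running=37, p=8

Final answer: 37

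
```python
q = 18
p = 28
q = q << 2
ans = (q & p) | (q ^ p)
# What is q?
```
Trace:
  q=18
  q=18, p=28
  q=72, p=28
  q=72, p=28, ans=92

Final answer: 72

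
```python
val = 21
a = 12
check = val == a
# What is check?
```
Trace:
  val=21
  val=21, a=12
  val=21, a=12, check=False

Final answer: False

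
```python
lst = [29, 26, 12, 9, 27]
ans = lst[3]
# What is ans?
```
Trace:
  lst=[29, 26, 12, 9, 27]
  lst=[29, 26, 12, 9, 27], ans=9

Final answer: 9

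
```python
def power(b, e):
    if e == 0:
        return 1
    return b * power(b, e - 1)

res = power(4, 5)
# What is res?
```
Call trace:
power(b=4, e=5)
  power(b=4, e=4)
    power(b=4, e=3)
      power(b=4, e=2)
        power(b=4, e=1)
          power(b=4, e=0)
          -> return 1
        -> return 4
      -> return 16
    -> return 64
  -> return 256
-> return 1024

Final answer: 1024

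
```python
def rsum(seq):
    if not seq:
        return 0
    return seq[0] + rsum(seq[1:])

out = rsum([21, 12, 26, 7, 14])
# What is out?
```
Call trace:
rsum(seq=[21, 12, 26, 7, 14])
  rsum(seq=[12, 26, 7, 14])
    rsum(seq=[26, 7, 14])
      rsum(seq=[7, 14])
        rsum(seq=[14])
          rsum(seq=[])
          -> return 0
        -> return 14
      -> return 21
    -> return 47
  -> return 59
-> return 80

Final answer: 80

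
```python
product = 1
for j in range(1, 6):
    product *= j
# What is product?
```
Trace:
  product=1
  product=1, j=1
  product=2, j=2
  product=6, j=3
  product=24, j=4
  product=120, j=5

Final answer: 120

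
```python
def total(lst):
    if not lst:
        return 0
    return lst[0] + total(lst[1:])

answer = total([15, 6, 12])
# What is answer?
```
Call trace:
total(lst=[15, 6, 12])
  total(lst=[6, 12])
    total(lst=[12])
      total(lst=[])
      -> return 0
    -> return 12
  -> return 18
-> return 33

Final answer: 33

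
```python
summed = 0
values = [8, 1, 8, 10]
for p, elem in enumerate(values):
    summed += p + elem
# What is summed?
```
Trace:
  summed=0
  summed=8, p=0, elem=8
  summed=10, p=1, elem=1
  summed=20, p=2, elem=8
  summed=33, p=3, elem=10

Final answer: 33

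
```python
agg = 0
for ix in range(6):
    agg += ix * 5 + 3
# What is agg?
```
Trace:
  agg=0
  agg=3, ix=0
  agg=11, ix=1
  agg=24, ix=2
  agg=42, ix=3
  agg=65, ix=4
  agg=93, ix=5

Final answer: 93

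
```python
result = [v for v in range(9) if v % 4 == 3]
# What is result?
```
Trace:
  v=0
  v=1
  v=2
  v=3
  v=4
  v=5
  v=6
  v=7
  v=8
  result=[3, 7]

Final answer: [3, 7]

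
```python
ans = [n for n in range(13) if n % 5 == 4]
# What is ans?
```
Trace:
  n=0
  n=1
  n=2
  n=3
  n=4
  n=5
  n=6
  n=7
  n=8
  n=9
  n=10
  n=11
  n=12
  ans=[4, 9]

Final answer: [4, 9]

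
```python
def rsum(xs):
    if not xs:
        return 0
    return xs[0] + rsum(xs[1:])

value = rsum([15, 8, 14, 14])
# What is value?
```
Call trace:
rsum(xs=[15, 8, 14, 14])
  rsum(xs=[8, 14, 14])
    rsum(xs=[14, 14])
      rsum(xs=[14])
        rsum(xs=[])
        -> return 0
      -> return 14
    -> return 28
  -> return 36
-> return 51

Final answer: 51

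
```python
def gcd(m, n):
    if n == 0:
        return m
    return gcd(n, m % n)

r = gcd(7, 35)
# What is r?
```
Call trace:
gcd(m=7, n=35)
  gcd(m=35, n=7)
    gcd(m=7, n=0)
    -> return 7
  -> return 7
-> return 7

Final answer: 7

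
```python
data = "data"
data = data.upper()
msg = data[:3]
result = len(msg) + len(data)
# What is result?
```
Trace:
  data='data'
  data='DATA'
  data='DATA', msg='DAT'
  data='DATA', msg='DAT', result=7

Final answer: 7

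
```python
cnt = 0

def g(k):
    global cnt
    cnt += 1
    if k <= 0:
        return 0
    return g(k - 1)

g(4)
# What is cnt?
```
Call trace:
g(k=4)
  g(k=3)
    g(k=2)
      g(k=1)
        g(k=0)
        -> return 0
      -> return 0
    -> return 0
  -> return 0
-> return 0

cnt is incremented once per call. g is entered once for each k = 4, 3, 2, 1, 0 (the k <= 0 call returns without recursing), i.e. 4 + 1 calls.
cnt = 5

Final answer: 5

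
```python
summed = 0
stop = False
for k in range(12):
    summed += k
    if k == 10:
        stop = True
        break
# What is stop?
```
Trace:
  summed=0
  summed=0, stop=False
  summed=0, stop=False, k=0
  summed=1, stop=False, k=1
  summed=3, stop=False, k=2
  summed=6, stop=False, k=3
  summed=10, stop=False, k=4
  summed=15, stop=False, k=5
  summed=21, stop=False, k=6
  summed=28, stop=False, k=7
  summed=36, stop=False, k=8
  summed=45, stop=False, k=9
  summed=55, stop=True, k=10

Final answer: True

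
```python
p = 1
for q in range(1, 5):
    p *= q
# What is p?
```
Trace:
  p=1
  p=1, q=1
  p=2, q=2
  p=6, q=3
  p=24, q=4

Final answer: 24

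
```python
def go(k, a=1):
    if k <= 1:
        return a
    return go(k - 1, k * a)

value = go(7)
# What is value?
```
Call trace:
go(k=7, a=1)
  go(k=6, a=7)
    go(k=5, a=42)
      go(k=4, a=210)
        go(k=3, a=840)
          go(k=2, a=2520)
            go(k=1, a=5040)
            -> return 5040
          -> return 5040
        -> return 5040
      -> return 5040
    -> return 5040
  -> return 5040
-> return 5040

Final answer: 5040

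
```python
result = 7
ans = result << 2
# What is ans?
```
Trace:
  result=7
  result=7, ans=28

Final answer: 28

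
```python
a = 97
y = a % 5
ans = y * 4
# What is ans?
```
Trace:
  a=97
  a=97, y=2
  a=97, y=2, ans=8

Final answer: 8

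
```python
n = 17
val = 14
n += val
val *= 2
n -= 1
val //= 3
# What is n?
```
Trace:
  n=17
  n=17, val=14
  n=31, val=14
  n=31, val=28
  n=30, val=28
  n=30, val=9

Final answer: 30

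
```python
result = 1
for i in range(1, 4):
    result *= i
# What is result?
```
Trace:
  result=1
  result=1, i=1
  result=2, i=2
  result=6, i=3

Final answer: 6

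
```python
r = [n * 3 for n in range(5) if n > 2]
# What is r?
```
Trace:
  n=0
  n=1
  n=2
  n=3
  n=4
  r=[9, 12]

Final answer: [9, 12]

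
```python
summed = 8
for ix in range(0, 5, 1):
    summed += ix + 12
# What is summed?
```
Trace:
  summed=8
  summed=20, ix=0
  summed=33, ix=1
  summed=47, ix=2
  summed=62, ix=3
  summed=78, ix=4

Final answer: 78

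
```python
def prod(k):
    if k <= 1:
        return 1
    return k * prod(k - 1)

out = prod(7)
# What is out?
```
Call trace:
prod(k=7)
  prod(k=6)
    prod(k=5)
      prod(k=4)
        prod(k=3)
          prod(k=2)
            prod(k=1)
            -> return 1
          -> return 2
        -> return 6
      -> return 24
    -> return 120
  -> return 720
-> return 5040

Final answer: 5040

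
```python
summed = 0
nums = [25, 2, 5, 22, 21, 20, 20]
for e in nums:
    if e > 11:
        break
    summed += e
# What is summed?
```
Trace:
  summed=0
  summed=0, e=25

Final answer: 0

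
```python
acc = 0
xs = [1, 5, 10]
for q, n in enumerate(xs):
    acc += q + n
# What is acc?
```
Trace:
  acc=0
  acc=1, q=0, n=1
  acc=7, q=1, n=5
  acc=19, q=2, n=10

Final answer: 19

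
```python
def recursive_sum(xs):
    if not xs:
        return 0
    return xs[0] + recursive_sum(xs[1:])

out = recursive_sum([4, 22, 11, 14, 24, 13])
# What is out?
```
Call trace:
recursive_sum(xs=[4, 22, 11, 14, 24, 13])
  recursive_sum(xs=[22, 11, 14, 24, 13])
    recursive_sum(xs=[11, 14, 24, 13])
      recursive_sum(xs=[14, 24, 13])
        recursive_sum(xs=[24, 13])
          recursive_sum(xs=[13])
            recursive_sum(xs=[])
            -> return 0
          -> return 13
        -> return 37
      -> return 51
    -> return 62
  -> return 84
-> return 88

Final answer: 88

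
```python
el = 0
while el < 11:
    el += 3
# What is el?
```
Trace:
  el=0
  el=3
  el=6
  el=9
  el=12

Final answer: 12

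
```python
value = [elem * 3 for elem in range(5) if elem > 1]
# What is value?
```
Trace:
  elem=0
  elem=1
  elem=2
  elem=3
  elem=4
  value=[6, 9, 12]

Final answer: [6, 9, 12]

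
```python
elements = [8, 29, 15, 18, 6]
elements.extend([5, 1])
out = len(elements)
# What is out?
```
Trace:
  elements=[8, 29, 15, 18, 6]
  elements=[8, 29, 15, 18, 6, 5, 1]
  elements=[8, 29, 15, 18, 6, 5, 1], out=7

Final answer: 7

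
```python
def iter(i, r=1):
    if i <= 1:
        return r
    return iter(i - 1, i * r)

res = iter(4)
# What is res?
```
Call trace:
iter(i=4, r=1)
  iter(i=3, r=4)
    iter(i=2, r=12)
      iter(i=1, r=24)
      -> return 24
    -> return 24
  -> return 24
-> return 24

Final answer: 24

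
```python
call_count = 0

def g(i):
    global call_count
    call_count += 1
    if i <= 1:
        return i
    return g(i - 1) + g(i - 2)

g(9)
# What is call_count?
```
Call trace (a repeated sub-call is expanded the first time; later identical calls just restate its return value):
g(i=9)
  g(i=8)
    g(i=7)
      g(i=6)
        g(i=5)
          g(i=4)
            g(i=3)
              g(i=2)
                g(i=1)
                -> return 1
                g(i=0)
                -> return 0
              -> return 1
              g(i=1)
              -> return 1
            -> return 2
            g(i=2) -> return 1  (same call as traced above)
          -> return 3
          g(i=3) -> return 2  (same call as traced above)
        -> return 5
        g(i=4) -> return 3  (same call as traced above)
      -> return 8
      g(i=5) -> return 5  (same call as traced above)
    -> return 13
    g(i=6) -> return 8  (same call as traced above)
  -> return 21
  g(i=7) -> return 13  (same call as traced above)
-> return 34

call_count is incremented once per call, so count the calls in each subtree. Let C(i) = number of calls made by g(i).
C(0) = C(1) = 1 (base case, no recursion); C(i) = 1 + C(i - 1) + C(i - 2) otherwise.
C(2) = 1 + C(1) + C(0) = 1 + 1 + 1 = 3
C(3) = 1 + C(2) + C(1) = 1 + 3 + 1 = 5
C(4) = 1 + C(3) + C(2) = 1 + 5 + 3 = 9
C(5) = 1 + C(4) + C(3) = 1 + 9 + 5 = 15
C(6) = 1 + C(5) + C(4) = 1 + 15 + 9 = 25
C(7) = 1 + C(6) + C(5) = 1 + 25 + 15 = 41
C(8) = 1 + C(7) + C(6) = 1 + 41 + 25 = 67
C(9) = 1 + C(8) + C(7) = 1 + 67 + 41 = 109
call_count = C(9) = 109

Final answer: 109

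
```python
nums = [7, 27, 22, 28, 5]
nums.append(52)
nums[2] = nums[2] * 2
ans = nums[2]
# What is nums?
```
Trace:
  nums=[7, 27, 22, 28, 5]
  nums=[7, 27, 22, 28, 5, 52]
  nums=[7, 27, 44, 28, 5, 52]
  nums=[7, 27, 44, 28, 5, 52], ans=44

Final answer: [7, 27, 44, 28, 5, 52]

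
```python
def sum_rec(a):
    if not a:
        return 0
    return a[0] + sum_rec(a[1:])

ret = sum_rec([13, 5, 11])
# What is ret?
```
Call trace:
sum_rec(a=[13, 5, 11])
  sum_rec(a=[5, 11])
    sum_rec(a=[11])
      sum_rec(a=[])
      -> return 0
    -> return 11
  -> return 16
-> return 29

Final answer: 29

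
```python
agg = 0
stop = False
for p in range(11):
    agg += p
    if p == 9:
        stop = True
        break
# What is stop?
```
Trace:
  agg=0
  agg=0, stop=False
  agg=0, stop=False, p=0
  agg=1, stop=False, p=1
  agg=3, stop=False, p=2
  agg=6, stop=False, p=3
  agg=10, stop=False, p=4
  agg=15, stop=False, p=5
  agg=21, stop=False, p=6
  agg=28, stop=False, p=7
  agg=36, stop=False, p=8
  agg=45, stop=True, p=9

Final answer: True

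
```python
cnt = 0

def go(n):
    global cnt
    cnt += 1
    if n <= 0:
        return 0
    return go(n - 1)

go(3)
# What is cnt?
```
Call trace:
go(n=3)
  go(n=2)
    go(n=1)
      go(n=0)
      -> return 0
    -> return 0
  -> return 0
-> return 0

cnt is incremented once per call. go is entered once for each n = 3, 2, 1, 0 (the n <= 0 call returns without recursing), i.e. 3 + 1 calls.
cnt = 4

Final answer: 4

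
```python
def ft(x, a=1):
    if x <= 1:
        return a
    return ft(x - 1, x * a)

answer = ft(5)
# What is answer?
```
Call trace:
ft(x=5, a=1)
  ft(x=4, a=5)
    ft(x=3, a=20)
      ft(x=2, a=60)
        ft(x=1, a=120)
        -> return 120
      -> return 120
    -> return 120
  -> return 120
-> return 120

Final answer: 120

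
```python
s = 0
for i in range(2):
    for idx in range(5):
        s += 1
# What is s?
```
Trace:
  s=0
  s=1, i=0, idx=0
  s=2, i=0, idx=1
  s=3, i=0, idx=2
  s=4, i=0, idx=3
  s=5, i=0, idx=4
  s=6, i=1, idx=0
  s=7, i=1, idx=1
  s=8, i=1, idx=2
  s=9, i=1, idx=3
  s=10, i=1, idx=4

Final answer: 10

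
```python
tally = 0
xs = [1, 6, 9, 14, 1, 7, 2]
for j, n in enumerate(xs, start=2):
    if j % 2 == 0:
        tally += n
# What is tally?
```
Trace:
  tally=0
  tally=1, j=2, n=1
  tally=1, j=3, n=6
  tally=10, j=4, n=9
  tally=10, j=5, n=14
  tally=11, j=6, n=1
  tally=11, j=7, n=7
  tally=13, j=8, n=2

Final answer: 13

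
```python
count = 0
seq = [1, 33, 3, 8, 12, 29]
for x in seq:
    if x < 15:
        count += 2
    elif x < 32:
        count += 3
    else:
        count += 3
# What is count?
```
Trace:
  count=0
  count=2, x=1
  count=5, x=33
  count=7, x=3
  count=9, x=8
  count=11, x=12
  count=14, x=29

Final answer: 14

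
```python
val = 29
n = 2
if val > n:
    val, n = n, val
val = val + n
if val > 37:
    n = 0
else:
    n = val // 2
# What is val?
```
Trace:
  val=29
  val=29, n=2
  val=2, n=29
  val=31, n=29
  val=31, n=15

Final answer: 31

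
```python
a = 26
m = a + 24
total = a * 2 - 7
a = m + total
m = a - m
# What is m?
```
Trace:
  a=26
  a=26, m=50
  a=26, m=50, total=45
  a=95, m=50, total=45
  a=95, m=45, total=45

Final answer: 45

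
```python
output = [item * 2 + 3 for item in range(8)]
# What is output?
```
Trace:
  item=0
  item=1
  item=2
  item=3
  item=4
  item=5
  item=6
  item=7
  output=[3, 5, 7, 9, 11, 13, 15, 17]

Final answer: [3, 5, 7, 9, 11, 13, 15, 17]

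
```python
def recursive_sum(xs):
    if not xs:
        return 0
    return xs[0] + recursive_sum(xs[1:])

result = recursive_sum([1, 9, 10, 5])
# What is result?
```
Call trace:
recursive_sum(xs=[1, 9, 10, 5])
  recursive_sum(xs=[9, 10, 5])
    recursive_sum(xs=[10, 5])
      recursive_sum(xs=[5])
        recursive_sum(xs=[])
        -> return 0
      -> return 5
    -> return 15
  -> return 24
-> return 25

Final answer: 25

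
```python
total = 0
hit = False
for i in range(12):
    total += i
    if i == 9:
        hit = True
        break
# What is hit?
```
Trace:
  total=0
  total=0, hit=False
  total=0, hit=False, i=0
  total=1, hit=False, i=1
  total=3, hit=False, i=2
  total=6, hit=False, i=3
  total=10, hit=False, i=4
  total=15, hit=False, i=5
  total=21, hit=False, i=6
  total=28, hit=False, i=7
  total=36, hit=False, i=8
  total=45, hit=True, i=9

Final answer: True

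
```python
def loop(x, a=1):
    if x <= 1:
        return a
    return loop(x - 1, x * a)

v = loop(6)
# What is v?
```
Call trace:
loop(x=6, a=1)
  loop(x=5, a=6)
    loop(x=4, a=30)
      loop(x=3, a=120)
        loop(x=2, a=360)
          loop(x=1, a=720)
          -> return 720
        -> return 720
      -> return 720
    -> return 720
  -> return 720
-> return 720

Final answer: 720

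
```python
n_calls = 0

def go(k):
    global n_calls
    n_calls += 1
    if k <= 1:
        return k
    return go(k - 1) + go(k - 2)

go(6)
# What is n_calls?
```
Call trace (a repeated sub-call is expanded the first time; later identical calls just restate its return value):
go(k=6)
  go(k=5)
    go(k=4)
      go(k=3)
        go(k=2)
          go(k=1)
          -> return 1
          go(k=0)
          -> return 0
        -> return 1
        go(k=1)
        -> return 1
      -> return 2
      go(k=2) -> return 1  (same call as traced above)
    -> return 3
    go(k=3) -> return 2  (same call as traced above)
  -> return 5
  go(k=4) -> return 3  (same call as traced above)
-> return 8

n_calls is incremented once per call, so count the calls in each subtree. Let C(k) = number of calls made by go(k).
C(0) = C(1) = 1 (base case, no recursion); C(k) = 1 + C(k - 1) + C(k - 2) otherwise.
C(2) = 1 + C(1) + C(0) = 1 + 1 + 1 = 3
C(3) = 1 + C(2) + C(1) = 1 + 3 + 1 = 5
C(4) = 1 + C(3) + C(2) = 1 + 5 + 3 = 9
C(5) = 1 + C(4) + C(3) = 1 + 9 + 5 = 15
C(6) = 1 + C(5) + C(4) = 1 + 15 + 9 = 25
n_calls = C(6) = 25

Final answer: 25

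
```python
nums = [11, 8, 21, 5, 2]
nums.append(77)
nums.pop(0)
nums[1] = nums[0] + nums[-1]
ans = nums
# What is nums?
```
Trace:
  nums=[11, 8, 21, 5, 2]
  nums=[11, 8, 21, 5, 2, 77]
  nums=[8, 21, 5, 2, 77]
  nums=[8, 85, 5, 2, 77]
  nums=[8, 85, 5, 2, 77], ans=[8, 85, 5, 2, 77]

Final answer: [8, 85, 5, 2, 77]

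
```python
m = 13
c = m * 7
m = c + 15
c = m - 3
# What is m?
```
Trace:
  m=13
  m=13, c=91
  m=106, c=91
  m=106, c=103

Final answer: 106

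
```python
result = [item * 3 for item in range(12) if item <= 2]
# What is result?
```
Trace:
  item=0
  item=1
  item=2
  item=3
  item=4
  item=5
  item=6
  item=7
  item=8
  item=9
  item=10
  item=11
  result=[0, 3, 6]

Final answer: [0, 3, 6]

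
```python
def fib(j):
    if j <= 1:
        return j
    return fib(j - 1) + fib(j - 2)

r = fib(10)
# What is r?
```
Call trace (a repeated sub-call is expanded the first time; later identical calls just restate its return value):
fib(j=10)
  fib(j=9)
    fib(j=8)
      fib(j=7)
        fib(j=6)
          fib(j=5)
            fib(j=4)
              fib(j=3)
                fib(j=2)
                  fib(j=1)
                  -> return 1
                  fib(j=0)
                  -> return 0
                -> return 1
                fib(j=1)
                -> return 1
              -> return 2
              fib(j=2) -> return 1  (same call as traced above)
            -> return 3
            fib(j=3) -> return 2  (same call as traced above)
          -> return 5
          fib(j=4) -> return 3  (same call as traced above)
        -> return 8
        fib(j=5) -> return 5  (same call as traced above)
      -> return 13
      fib(j=6) -> return 8  (same call as traced above)
    -> return 21
    fib(j=7) -> return 13  (same call as traced above)
  -> return 34
  fib(j=8) -> return 21  (same call as traced above)
-> return 55

Final answer: 55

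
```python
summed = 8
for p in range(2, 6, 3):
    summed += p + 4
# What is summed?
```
Trace:
  summed=8
  summed=14, p=2
  summed=23, p=5

Final answer: 23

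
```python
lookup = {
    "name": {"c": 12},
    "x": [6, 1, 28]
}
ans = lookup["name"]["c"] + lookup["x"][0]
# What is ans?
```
Trace:
  lookup={'name': {'c': 12}, 'x': [6, 1, 28]}
  lookup={'name': {'c': 12}, 'x': [6, 1, 28]}, ans=18

Final answer: 18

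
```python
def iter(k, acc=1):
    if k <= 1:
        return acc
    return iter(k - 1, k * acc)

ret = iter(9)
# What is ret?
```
Call trace:
iter(k=9, acc=1)
  iter(k=8, acc=9)
    iter(k=7, acc=72)
      iter(k=6, acc=504)
        iter(k=5, acc=3024)
          iter(k=4, acc=15120)
            iter(k=3, acc=60480)
              iter(k=2, acc=181440)
                iter(k=1, acc=362880)
                -> return 362880
              -> return 362880
            -> return 362880
          -> return 362880
        -> return 362880
      -> return 362880
    -> return 362880
  -> return 362880
-> return 362880

Final answer: 362880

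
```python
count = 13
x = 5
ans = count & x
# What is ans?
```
Trace:
  count=13
  count=13, x=5
  count=13, x=5, ans=5

Final answer: 5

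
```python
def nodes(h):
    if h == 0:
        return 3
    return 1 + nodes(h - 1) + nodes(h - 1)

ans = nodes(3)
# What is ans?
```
Call trace (a repeated sub-call is expanded the first time; later identical calls just restate its return value):
nodes(h=3)
  nodes(h=2)
    nodes(h=1)
      nodes(h=0)
      -> return 3
      nodes(h=0)
      -> return 3
    -> return 7
    nodes(h=1) -> return 7  (same call as traced above)
  -> return 15
  nodes(h=2) -> return 15  (same call as traced above)
-> return 31

Final answer: 31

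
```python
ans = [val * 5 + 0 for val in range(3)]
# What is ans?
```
Trace:
  val=0
  val=1
  val=2
  ans=[0, 5, 10]

Final answer: [0, 5, 10]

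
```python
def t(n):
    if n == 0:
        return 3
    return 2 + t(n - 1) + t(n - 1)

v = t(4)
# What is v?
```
Call trace (a repeated sub-call is expanded the first time; later identical calls just restate its return value):
t(n=4)
  t(n=3)
    t(n=2)
      t(n=1)
        t(n=0)
        -> return 3
        t(n=0)
        -> return 3
      -> return 8
      t(n=1) -> return 8  (same call as traced above)
    -> return 18
    t(n=2) -> return 18  (same call as traced above)
  -> return 38
  t(n=3) -> return 38  (same call as traced above)
-> return 78

Final answer: 78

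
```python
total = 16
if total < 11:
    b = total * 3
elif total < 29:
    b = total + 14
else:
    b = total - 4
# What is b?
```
Trace:
  total=16
  total=16, b=30

Final answer: 30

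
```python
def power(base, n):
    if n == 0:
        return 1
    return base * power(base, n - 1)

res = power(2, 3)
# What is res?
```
Call trace:
power(base=2, n=3)
  power(base=2, n=2)
    power(base=2, n=1)
      power(base=2, n=0)
      -> return 1
    -> return 2
  -> return 4
-> return 8

Final answer: 8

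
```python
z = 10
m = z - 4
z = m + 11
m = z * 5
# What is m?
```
Trace:
  z=10
  z=10, m=6
  z=17, m=6
  z=17, m=85

Final answer: 85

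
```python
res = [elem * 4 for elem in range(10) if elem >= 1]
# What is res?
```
Trace:
  elem=0
  elem=1
  elem=2
  elem=3
  elem=4
  elem=5
  elem=6
  elem=7
  elem=8
  elem=9
  res=[4, 8, 12, 16, 20, 24, 28, 32, 36]

Final answer: [4, 8, 12, 16, 20, 24, 28, 32, 36]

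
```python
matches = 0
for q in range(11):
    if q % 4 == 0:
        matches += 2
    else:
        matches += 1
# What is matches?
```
Trace:
  matches=0
  matches=2, q=0
  matches=3, q=1
  matches=4, q=2
  matches=5, q=3
  matches=7, q=4
  matches=8, q=5
  matches=9, q=6
  matches=10, q=7
  matches=12, q=8
  matches=13, q=9
  matches=14, q=10

Final answer: 14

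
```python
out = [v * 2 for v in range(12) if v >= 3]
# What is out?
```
Trace:
  v=0
  v=1
  v=2
  v=3
  v=4
  v=5
  v=6
  v=7
  v=8
  v=9
  v=10
  v=11
  out=[6, 8, 10, 12, 14, 16, 18, 20, 22]

Final answer: [6, 8, 10, 12, 14, 16, 18, 20, 22]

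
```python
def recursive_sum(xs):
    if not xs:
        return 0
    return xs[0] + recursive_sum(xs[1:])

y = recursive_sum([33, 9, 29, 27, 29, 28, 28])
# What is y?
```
Call trace:
recursive_sum(xs=[33, 9, 29, 27, 29, 28, 28])
  recursive_sum(xs=[9, 29, 27, 29, 28, 28])
    recursive_sum(xs=[29, 27, 29, 28, 28])
      recursive_sum(xs=[27, 29, 28, 28])
        recursive_sum(xs=[29, 28, 28])
          recursive_sum(xs=[28, 28])
            recursive_sum(xs=[28])
              recursive_sum(xs=[])
              -> return 0
            -> return 28
          -> return 56
        -> return 85
      -> return 112
    -> return 141
  -> return 150
-> return 183

Final answer: 183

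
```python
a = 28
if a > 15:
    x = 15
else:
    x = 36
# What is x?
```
Trace:
  a=28
  a=28, x=15

Final answer: 15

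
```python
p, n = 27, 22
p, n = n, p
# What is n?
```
Trace:
  p=27, n=22
  p=22, n=27

Final answer: 27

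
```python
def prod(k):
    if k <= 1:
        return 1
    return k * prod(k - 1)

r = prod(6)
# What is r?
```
Call trace:
prod(k=6)
  prod(k=5)
    prod(k=4)
      prod(k=3)
        prod(k=2)
          prod(k=1)
          -> return 1
        -> return 2
      -> return 6
    -> return 24
  -> return 120
-> return 720

Final answer: 720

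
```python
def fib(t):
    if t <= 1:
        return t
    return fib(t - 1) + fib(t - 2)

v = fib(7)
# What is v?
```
Call trace (a repeated sub-call is expanded the first time; later identical calls just restate its return value):
fib(t=7)
  fib(t=6)
    fib(t=5)
      fib(t=4)
        fib(t=3)
          fib(t=2)
            fib(t=1)
            -> return 1
            fib(t=0)
            -> return 0
          -> return 1
          fib(t=1)
          -> return 1
        -> return 2
        fib(t=2) -> return 1  (same call as traced above)
      -> return 3
      fib(t=3) -> return 2  (same call as traced above)
    -> return 5
    fib(t=4) -> return 3  (same call as traced above)
  -> return 8
  fib(t=5) -> return 5  (same call as traced above)
-> return 13

Final answer: 13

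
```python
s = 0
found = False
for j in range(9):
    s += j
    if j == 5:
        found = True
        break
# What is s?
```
Trace:
  s=0
  s=0, found=False
  s=0, found=False, j=0
  s=1, found=False, j=1
  s=3, found=False, j=2
  s=6, found=False, j=3
  s=10, found=False, j=4
  s=15, found=True, j=5

Final answer: 15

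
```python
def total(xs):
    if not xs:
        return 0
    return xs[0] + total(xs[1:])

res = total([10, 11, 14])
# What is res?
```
Call trace:
total(xs=[10, 11, 14])
  total(xs=[11, 14])
    total(xs=[14])
      total(xs=[])
      -> return 0
    -> return 14
  -> return 25
-> return 35

Final answer: 35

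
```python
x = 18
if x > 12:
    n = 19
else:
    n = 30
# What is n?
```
Trace:
  x=18
  x=18, n=19

Final answer: 19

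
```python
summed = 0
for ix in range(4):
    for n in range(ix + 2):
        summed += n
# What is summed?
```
Trace:
  summed=0
  summed=0, ix=0, n=0
  summed=1, ix=0, n=1
  summed=1, ix=1, n=0
  summed=2, ix=1, n=1
  summed=4, ix=1, n=2
  summed=4, ix=2, n=0
  summed=5, ix=2, n=1
  summed=7, ix=2, n=2
  summed=10, ix=2, n=3
  summed=10, ix=3, n=0
  summed=11, ix=3, n=1
  summed=13, ix=3, n=2
  summed=16, ix=3, n=3
  summed=20, ix=3, n=4

Final answer: 20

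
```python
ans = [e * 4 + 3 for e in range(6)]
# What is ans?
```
Trace:
  e=0
  e=1
  e=2
  e=3
  e=4
  e=5
  ans=[3, 7, 11, 15, 19, 23]

Final answer: [3, 7, 11, 15, 19, 23]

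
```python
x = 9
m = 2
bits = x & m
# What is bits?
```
Trace:
  x=9
  x=9, m=2
  x=9, m=2, bits=0

Final answer: 0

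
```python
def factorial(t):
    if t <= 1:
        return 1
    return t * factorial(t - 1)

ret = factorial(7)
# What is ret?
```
Call trace:
factorial(t=7)
  factorial(t=6)
    factorial(t=5)
      factorial(t=4)
        factorial(t=3)
          factorial(t=2)
            factorial(t=1)
            -> return 1
          -> return 2
        -> return 6
      -> return 24
    -> return 120
  -> return 720
-> return 5040

Final answer: 5040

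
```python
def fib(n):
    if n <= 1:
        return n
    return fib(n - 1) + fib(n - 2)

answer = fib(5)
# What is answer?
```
Call trace (a repeated sub-call is expanded the first time; later identical calls just restate its return value):
fib(n=5)
  fib(n=4)
    fib(n=3)
      fib(n=2)
        fib(n=1)
        -> return 1
        fib(n=0)
        -> return 0
      -> return 1
      fib(n=1)
      -> return 1
    -> return 2
    fib(n=2) -> return 1  (same call as traced above)
  -> return 3
  fib(n=3) -> return 2  (same call as traced above)
-> return 5

Final answer: 5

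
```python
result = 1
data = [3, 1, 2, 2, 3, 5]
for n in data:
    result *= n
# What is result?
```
Trace:
  result=1
  result=3, n=3
  result=3, n=1
  result=6, n=2
  result=12, n=2
  result=36, n=3
  result=180, n=5

Final answer: 180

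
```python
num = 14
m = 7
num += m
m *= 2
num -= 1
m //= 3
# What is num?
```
Trace:
  num=14
  num=14, m=7
  num=21, m=7
  num=21, m=14
  num=20, m=14
  num=20, m=4

Final answer: 20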